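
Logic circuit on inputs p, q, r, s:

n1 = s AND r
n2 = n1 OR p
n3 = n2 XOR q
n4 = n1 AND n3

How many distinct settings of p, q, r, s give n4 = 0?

n4 = n1 AND n3 must be 0, so at least one of n1, n3 is 0.
Enumerating the 16 input combinations, 14 give n4 = 0 and 2 give n4 = 1.

14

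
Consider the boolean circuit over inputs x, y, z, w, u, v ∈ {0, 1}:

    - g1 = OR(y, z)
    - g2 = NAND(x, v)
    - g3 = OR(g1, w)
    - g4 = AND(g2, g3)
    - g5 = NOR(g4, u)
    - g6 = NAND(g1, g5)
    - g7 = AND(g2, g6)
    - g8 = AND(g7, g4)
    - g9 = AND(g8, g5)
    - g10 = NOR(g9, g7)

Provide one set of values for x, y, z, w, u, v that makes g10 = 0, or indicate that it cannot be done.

x=0, y=1, z=1, w=1, u=1, v=1

g10 = NOR(g9, g7) must be 0, so at least one of g9, g7 is 1.
Check with x=0, y=1, z=1, w=1, u=1, v=1:
g1 = OR(y, z) = OR(1, 1) = 1
g2 = NAND(x, v) = NAND(0, 1) = 1
g3 = OR(g1, w) = OR(1, 1) = 1
g4 = AND(g2, g3) = AND(1, 1) = 1
g5 = NOR(g4, u) = NOR(1, 1) = 0
g6 = NAND(g1, g5) = NAND(1, 0) = 1
g7 = AND(g2, g6) = AND(1, 1) = 1
g8 = AND(g7, g4) = AND(1, 1) = 1
g9 = AND(g8, g5) = AND(1, 0) = 0
g10 = NOR(g9, g7) = NOR(0, 1) = 0
So g10 = 0 as required.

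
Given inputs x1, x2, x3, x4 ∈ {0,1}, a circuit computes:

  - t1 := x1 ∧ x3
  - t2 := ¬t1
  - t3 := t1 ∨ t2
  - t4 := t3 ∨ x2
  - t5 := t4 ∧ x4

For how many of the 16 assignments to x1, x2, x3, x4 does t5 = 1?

t5 = t4 ∧ x4 must be 1, so both t4 = 1 and x4 = 1.
t4 = t3 ∨ x2 must be 1, so at least one of t3, x2 is 1.
Enumerating the 16 input combinations, 8 give t5 = 1 and 8 give t5 = 0.

8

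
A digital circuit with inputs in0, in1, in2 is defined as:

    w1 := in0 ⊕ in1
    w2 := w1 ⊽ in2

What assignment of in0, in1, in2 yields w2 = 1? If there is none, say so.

w2 = w1 ⊽ in2 must be 1, so both w1 = 0 and in2 = 0.
w1 = in0 ⊕ in1 must be 0, so in0 and in1 are equal.
Check with in0=0 in1=0 in2=0:
w1 = in0 ⊕ in1 = 0 ⊕ 0 = 0
w2 = w1 ⊽ in2 = 0 ⊽ 0 = 1
So w2 = 1 as required.

in0=0 in1=0 in2=0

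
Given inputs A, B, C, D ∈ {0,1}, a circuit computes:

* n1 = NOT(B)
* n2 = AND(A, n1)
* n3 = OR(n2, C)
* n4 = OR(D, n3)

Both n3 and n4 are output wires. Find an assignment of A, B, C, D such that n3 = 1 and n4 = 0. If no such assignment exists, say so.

Across all 16 input combinations, none give both n3 = 1 and n4 = 0.

no solution exists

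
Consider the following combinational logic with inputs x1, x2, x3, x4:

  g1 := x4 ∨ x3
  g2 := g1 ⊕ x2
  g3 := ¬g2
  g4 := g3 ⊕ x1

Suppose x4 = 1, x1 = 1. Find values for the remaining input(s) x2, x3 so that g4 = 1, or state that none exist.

x2=0, x3=0

g4 = g3 ⊕ x1 must be 1, so g3 and x1 differ.
Check with x4 = 1, x1 = 1 and x2=0, x3=0:
g1 = x4 ∨ x3 = 1 ∨ 0 = 1
g2 = g1 ⊕ x2 = 1 ⊕ 0 = 1
g3 = ¬g2 = ¬1 = 0
g4 = g3 ⊕ x1 = 0 ⊕ 1 = 1
So g4 = 1.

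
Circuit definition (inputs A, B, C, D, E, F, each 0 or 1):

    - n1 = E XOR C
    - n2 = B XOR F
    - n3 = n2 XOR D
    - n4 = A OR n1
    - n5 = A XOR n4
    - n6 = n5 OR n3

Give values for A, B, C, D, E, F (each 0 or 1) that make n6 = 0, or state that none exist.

A=1 B=0 C=0 D=1 E=0 F=1

n6 = n5 OR n3 must be 0, so both n5 = 0 and n3 = 0.
n5 = A XOR n4 must be 0, so A and n4 are equal.
Check with A=1 B=0 C=0 D=1 E=0 F=1:
n1 = E XOR C = 0 XOR 0 = 0
n2 = B XOR F = 0 XOR 1 = 1
n3 = n2 XOR D = 1 XOR 1 = 0
n4 = A OR n1 = 1 OR 0 = 1
n5 = A XOR n4 = 1 XOR 1 = 0
n6 = n5 OR n3 = 0 OR 0 = 0
So n6 = 0 as required.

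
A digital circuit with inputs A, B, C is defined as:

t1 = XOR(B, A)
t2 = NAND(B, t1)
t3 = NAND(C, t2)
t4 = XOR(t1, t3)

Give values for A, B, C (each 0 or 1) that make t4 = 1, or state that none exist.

t4 = XOR(t1, t3) must be 1, so t1 and t3 differ.
Check with A=1, B=1, C=0:
t1 = XOR(B, A) = XOR(1, 1) = 0
t2 = NAND(B, t1) = NAND(1, 0) = 1
t3 = NAND(C, t2) = NAND(0, 1) = 1
t4 = XOR(t1, t3) = XOR(0, 1) = 1
So t4 = 1 as required.

A=1, B=1, C=0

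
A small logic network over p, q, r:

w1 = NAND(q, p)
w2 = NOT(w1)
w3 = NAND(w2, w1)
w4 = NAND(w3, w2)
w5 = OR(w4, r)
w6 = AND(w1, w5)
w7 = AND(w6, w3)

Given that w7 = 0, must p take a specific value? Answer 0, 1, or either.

w7 = AND(w6, w3) must be 0, so at least one of w6, w3 is 0.
Every assignment with w7 = 0 has p = 1; there are 2 such assignment(s).
  p=1, q=1, r=0
  p=1, q=1, r=1

1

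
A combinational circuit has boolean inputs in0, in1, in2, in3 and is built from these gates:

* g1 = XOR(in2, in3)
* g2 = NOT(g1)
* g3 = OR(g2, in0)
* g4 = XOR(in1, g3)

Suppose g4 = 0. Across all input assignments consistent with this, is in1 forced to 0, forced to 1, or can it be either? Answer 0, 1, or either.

either

Both values of in1 occur among assignments with g4 = 0:
  in1=0: in0=0, in1=0, in2=0, in3=1
  in1=1: in0=0, in1=1, in2=0, in3=0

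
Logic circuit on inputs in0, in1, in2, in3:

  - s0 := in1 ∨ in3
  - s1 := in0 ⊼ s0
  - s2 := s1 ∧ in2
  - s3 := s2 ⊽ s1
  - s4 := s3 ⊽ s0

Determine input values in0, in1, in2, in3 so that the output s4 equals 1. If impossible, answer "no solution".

in0=0 in1=0 in2=1 in3=0

s4 = s3 ⊽ s0 must be 1, so both s3 = 0 and s0 = 0.
s3 = s2 ⊽ s1 must be 0, so at least one of s2, s1 is 1.
Check with in0=0 in1=0 in2=1 in3=0:
s0 = in1 ∨ in3 = 0 ∨ 0 = 0
s1 = in0 ⊼ s0 = 0 ⊼ 0 = 1
s2 = s1 ∧ in2 = 1 ∧ 1 = 1
s3 = s2 ⊽ s1 = 1 ⊽ 1 = 0
s4 = s3 ⊽ s0 = 0 ⊽ 0 = 1
So s4 = 1 as required.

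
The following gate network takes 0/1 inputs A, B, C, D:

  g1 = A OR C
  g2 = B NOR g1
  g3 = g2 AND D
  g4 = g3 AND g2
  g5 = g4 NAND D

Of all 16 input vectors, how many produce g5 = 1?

g5 = g4 NAND D must be 1, so at least one of g4, D is 0.
Enumerating the 16 input combinations, 15 give g5 = 1 and 1 give g5 = 0.

15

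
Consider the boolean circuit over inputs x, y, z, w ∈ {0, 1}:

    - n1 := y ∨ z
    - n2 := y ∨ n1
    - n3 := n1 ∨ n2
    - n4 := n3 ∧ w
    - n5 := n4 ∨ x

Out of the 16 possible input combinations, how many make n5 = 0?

n5 = n4 ∨ x must be 0, so both n4 = 0 and x = 0.
n4 = n3 ∧ w must be 0, so at least one of n3, w is 0.
Satisfying assignments:
  x=0, y=0, z=0, w=0
  x=0, y=0, z=0, w=1
  x=0, y=0, z=1, w=0
  x=0, y=1, z=0, w=0
  x=0, y=1, z=1, w=0

5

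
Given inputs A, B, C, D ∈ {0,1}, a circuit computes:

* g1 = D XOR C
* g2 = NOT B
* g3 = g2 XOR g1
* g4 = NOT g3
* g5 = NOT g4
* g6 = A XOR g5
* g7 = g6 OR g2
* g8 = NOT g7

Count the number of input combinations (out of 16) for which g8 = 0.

12

g8 = NOT g7 must be 0, so g7 = 1.
g7 = g6 OR g2 must be 1, so at least one of g6, g2 is 1.
Enumerating the 16 input combinations, 12 give g8 = 0 and 4 give g8 = 1.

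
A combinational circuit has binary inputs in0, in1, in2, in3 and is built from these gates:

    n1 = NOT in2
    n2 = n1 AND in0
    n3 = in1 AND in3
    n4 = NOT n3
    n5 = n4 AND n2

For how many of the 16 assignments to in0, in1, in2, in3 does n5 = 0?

13

n5 = n4 AND n2 must be 0, so at least one of n4, n2 is 0.
Enumerating the 16 input combinations, 13 give n5 = 0 and 3 give n5 = 1.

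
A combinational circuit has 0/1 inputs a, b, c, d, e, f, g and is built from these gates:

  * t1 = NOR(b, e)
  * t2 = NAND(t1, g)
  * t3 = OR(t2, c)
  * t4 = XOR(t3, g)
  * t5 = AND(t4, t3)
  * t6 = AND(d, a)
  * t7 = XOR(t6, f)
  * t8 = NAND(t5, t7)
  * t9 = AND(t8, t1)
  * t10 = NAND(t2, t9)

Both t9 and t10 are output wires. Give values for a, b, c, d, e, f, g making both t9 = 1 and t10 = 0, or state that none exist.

Check with a=0, b=0, c=1, d=1, e=0, f=0, g=0:
t1 = NOR(b, e) = NOR(0, 0) = 1
t2 = NAND(t1, g) = NAND(1, 0) = 1
t3 = OR(t2, c) = OR(1, 1) = 1
t4 = XOR(t3, g) = XOR(1, 0) = 1
t5 = AND(t4, t3) = AND(1, 1) = 1
t6 = AND(d, a) = AND(1, 0) = 0
t7 = XOR(t6, f) = XOR(0, 0) = 0
t8 = NAND(t5, t7) = NAND(1, 0) = 1
t9 = AND(t8, t1) = AND(1, 1) = 1
t10 = NAND(t2, t9) = NAND(1, 1) = 0
So t9 = 1 and t10 = 0.

a=0, b=0, c=1, d=1, e=0, f=0, g=0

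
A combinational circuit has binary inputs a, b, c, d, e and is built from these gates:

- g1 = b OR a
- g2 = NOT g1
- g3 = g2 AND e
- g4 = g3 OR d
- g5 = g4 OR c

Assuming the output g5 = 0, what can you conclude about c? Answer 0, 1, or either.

0

g5 = g4 OR c must be 0, so both g4 = 0 and c = 0.
Every assignment with g5 = 0 has c = 0; there are 7 such assignment(s).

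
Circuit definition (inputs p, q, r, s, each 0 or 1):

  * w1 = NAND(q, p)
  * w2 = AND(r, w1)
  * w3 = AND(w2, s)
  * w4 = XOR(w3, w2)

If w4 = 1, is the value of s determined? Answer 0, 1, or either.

w4 = XOR(w3, w2) must be 1, so w3 and w2 differ.
Every assignment with w4 = 1 has s = 0; there are 3 such assignment(s).
  p=0, q=0, r=1, s=0
  p=0, q=1, r=1, s=0
  p=1, q=0, r=1, s=0

0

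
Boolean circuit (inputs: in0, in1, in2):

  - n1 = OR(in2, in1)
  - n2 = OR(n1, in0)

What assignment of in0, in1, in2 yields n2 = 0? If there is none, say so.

in0=0, in1=0, in2=0

n2 = OR(n1, in0) must be 0, so both n1 = 0 and in0 = 0.
n1 = OR(in2, in1) must be 0, so both in2 = 0 and in1 = 0.
Check with in0=0, in1=0, in2=0:
n1 = OR(in2, in1) = OR(0, 0) = 0
n2 = OR(n1, in0) = OR(0, 0) = 0
So n2 = 0 as required.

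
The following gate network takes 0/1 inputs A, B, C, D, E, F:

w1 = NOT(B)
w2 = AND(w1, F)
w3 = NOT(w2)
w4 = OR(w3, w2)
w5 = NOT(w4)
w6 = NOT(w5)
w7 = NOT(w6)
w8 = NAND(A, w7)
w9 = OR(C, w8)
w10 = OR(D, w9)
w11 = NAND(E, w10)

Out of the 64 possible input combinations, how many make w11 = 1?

32

w11 = NAND(E, w10) must be 1, so at least one of E, w10 is 0.
Enumerating the 64 input combinations, 32 give w11 = 1 and 32 give w11 = 0.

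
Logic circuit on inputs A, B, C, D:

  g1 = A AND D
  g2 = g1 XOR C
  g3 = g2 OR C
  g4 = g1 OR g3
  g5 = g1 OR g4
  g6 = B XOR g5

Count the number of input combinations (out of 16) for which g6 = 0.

g6 = B XOR g5 must be 0, so B and g5 are equal.
Enumerating the 16 input combinations, 8 give g6 = 0 and 8 give g6 = 1.

8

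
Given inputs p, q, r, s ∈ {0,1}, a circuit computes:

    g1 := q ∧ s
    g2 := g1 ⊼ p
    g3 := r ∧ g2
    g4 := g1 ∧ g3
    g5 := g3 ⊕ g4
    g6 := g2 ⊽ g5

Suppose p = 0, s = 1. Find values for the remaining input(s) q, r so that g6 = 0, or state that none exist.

q=1, r=0

g6 = g2 ⊽ g5 must be 0, so at least one of g2, g5 is 1.
Check with p = 0, s = 1 and q=1, r=0:
g1 = q ∧ s = 1 ∧ 1 = 1
g2 = g1 ⊼ p = 1 ⊼ 0 = 1
g3 = r ∧ g2 = 0 ∧ 1 = 0
g4 = g1 ∧ g3 = 1 ∧ 0 = 0
g5 = g3 ⊕ g4 = 0 ⊕ 0 = 0
g6 = g2 ⊽ g5 = 1 ⊽ 0 = 0
So g6 = 0.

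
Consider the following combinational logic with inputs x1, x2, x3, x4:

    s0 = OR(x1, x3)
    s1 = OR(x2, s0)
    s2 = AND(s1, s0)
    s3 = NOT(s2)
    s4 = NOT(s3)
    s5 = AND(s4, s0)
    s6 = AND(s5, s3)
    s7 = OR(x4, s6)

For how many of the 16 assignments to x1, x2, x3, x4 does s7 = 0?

8

s7 = OR(x4, s6) must be 0, so both x4 = 0 and s6 = 0.
Enumerating the 16 input combinations, 8 give s7 = 0 and 8 give s7 = 1.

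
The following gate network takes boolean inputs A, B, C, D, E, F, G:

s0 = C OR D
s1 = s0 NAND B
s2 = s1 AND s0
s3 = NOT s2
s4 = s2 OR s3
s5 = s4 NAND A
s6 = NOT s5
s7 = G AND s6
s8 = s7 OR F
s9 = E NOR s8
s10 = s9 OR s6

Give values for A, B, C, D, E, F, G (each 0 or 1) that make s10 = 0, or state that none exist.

s10 = s9 OR s6 must be 0, so both s9 = 0 and s6 = 0.
s9 = E NOR s8 must be 0, so at least one of E, s8 is 1.
s6 = NOT s5 must be 0, so s5 = 1.
Check with A=0, B=0, C=1, D=0, E=1, F=0, G=1:
s0 = C OR D = 1 OR 0 = 1
s1 = s0 NAND B = 1 NAND 0 = 1
s2 = s1 AND s0 = 1 AND 1 = 1
s3 = NOT s2 = NOT 1 = 0
s4 = s2 OR s3 = 1 OR 0 = 1
s5 = s4 NAND A = 1 NAND 0 = 1
s6 = NOT s5 = NOT 1 = 0
s7 = G AND s6 = 1 AND 0 = 0
s8 = s7 OR F = 0 OR 0 = 0
s9 = E NOR s8 = 1 NOR 0 = 0
s10 = s9 OR s6 = 0 OR 0 = 0
So s10 = 0 as required.

A=0, B=0, C=1, D=0, E=1, F=0, G=1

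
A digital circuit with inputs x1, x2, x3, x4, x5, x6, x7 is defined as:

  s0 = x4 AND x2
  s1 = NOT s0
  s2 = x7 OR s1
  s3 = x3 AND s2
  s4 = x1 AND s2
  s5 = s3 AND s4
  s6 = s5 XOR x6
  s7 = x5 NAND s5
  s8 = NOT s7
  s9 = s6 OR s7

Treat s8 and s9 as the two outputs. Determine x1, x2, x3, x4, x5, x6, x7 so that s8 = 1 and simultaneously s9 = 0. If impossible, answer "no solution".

x1=1 x2=1 x3=1 x4=0 x5=1 x6=1 x7=0

Check with x1=1 x2=1 x3=1 x4=0 x5=1 x6=1 x7=0:
s0 = x4 AND x2 = 0 AND 1 = 0
s1 = NOT s0 = NOT 0 = 1
s2 = x7 OR s1 = 0 OR 1 = 1
s3 = x3 AND s2 = 1 AND 1 = 1
s4 = x1 AND s2 = 1 AND 1 = 1
s5 = s3 AND s4 = 1 AND 1 = 1
s6 = s5 XOR x6 = 1 XOR 1 = 0
s7 = x5 NAND s5 = 1 NAND 1 = 0
s8 = NOT s7 = NOT 0 = 1
s9 = s6 OR s7 = 0 OR 0 = 0
So s8 = 1 and s9 = 0.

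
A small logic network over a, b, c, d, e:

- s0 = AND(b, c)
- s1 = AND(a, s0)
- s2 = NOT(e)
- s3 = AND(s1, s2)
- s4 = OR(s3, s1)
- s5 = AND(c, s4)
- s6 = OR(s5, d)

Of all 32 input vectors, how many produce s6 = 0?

s6 = OR(s5, d) must be 0, so both s5 = 0 and d = 0.
s5 = AND(c, s4) must be 0, so at least one of c, s4 is 0.
Enumerating the 32 input combinations, 14 give s6 = 0 and 18 give s6 = 1.

14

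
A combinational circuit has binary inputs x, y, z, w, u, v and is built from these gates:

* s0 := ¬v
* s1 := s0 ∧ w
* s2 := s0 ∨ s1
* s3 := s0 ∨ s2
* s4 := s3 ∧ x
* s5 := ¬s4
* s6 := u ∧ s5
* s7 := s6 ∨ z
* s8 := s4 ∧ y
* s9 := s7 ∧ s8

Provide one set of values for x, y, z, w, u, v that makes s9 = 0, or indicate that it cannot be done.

Check with x=1, y=1, z=0, w=0, u=0, v=1:
s0 = ¬v = ¬1 = 0
s1 = s0 ∧ w = 0 ∧ 0 = 0
s2 = s0 ∨ s1 = 0 ∨ 0 = 0
s3 = s0 ∨ s2 = 0 ∨ 0 = 0
s4 = s3 ∧ x = 0 ∧ 1 = 0
s5 = ¬s4 = ¬0 = 1
s6 = u ∧ s5 = 0 ∧ 1 = 0
s7 = s6 ∨ z = 0 ∨ 0 = 0
s8 = s4 ∧ y = 0 ∧ 1 = 0
s9 = s7 ∧ s8 = 0 ∧ 0 = 0
So s9 = 0 as required.

x=1, y=1, z=0, w=0, u=0, v=1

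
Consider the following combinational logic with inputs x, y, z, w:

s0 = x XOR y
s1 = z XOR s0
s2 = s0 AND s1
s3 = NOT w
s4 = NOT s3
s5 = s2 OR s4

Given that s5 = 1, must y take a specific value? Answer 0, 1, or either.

Both values of y occur among assignments with s5 = 1:
  y=0: x=0, y=0, z=0, w=1
  y=1: x=0, y=1, z=0, w=0

either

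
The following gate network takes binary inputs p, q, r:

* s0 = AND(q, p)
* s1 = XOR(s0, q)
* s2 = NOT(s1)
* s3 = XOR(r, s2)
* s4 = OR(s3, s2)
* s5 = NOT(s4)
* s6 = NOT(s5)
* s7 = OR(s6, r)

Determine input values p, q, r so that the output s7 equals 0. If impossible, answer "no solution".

p=0, q=1, r=0

s7 = OR(s6, r) must be 0, so both s6 = 0 and r = 0.
s6 = NOT(s5) must be 0, so s5 = 1.
Check with p=0, q=1, r=0:
s0 = AND(q, p) = AND(1, 0) = 0
s1 = XOR(s0, q) = XOR(0, 1) = 1
s2 = NOT(s1) = NOT 1 = 0
s3 = XOR(r, s2) = XOR(0, 0) = 0
s4 = OR(s3, s2) = OR(0, 0) = 0
s5 = NOT(s4) = NOT 0 = 1
s6 = NOT(s5) = NOT 1 = 0
s7 = OR(s6, r) = OR(0, 0) = 0
So s7 = 0 as required.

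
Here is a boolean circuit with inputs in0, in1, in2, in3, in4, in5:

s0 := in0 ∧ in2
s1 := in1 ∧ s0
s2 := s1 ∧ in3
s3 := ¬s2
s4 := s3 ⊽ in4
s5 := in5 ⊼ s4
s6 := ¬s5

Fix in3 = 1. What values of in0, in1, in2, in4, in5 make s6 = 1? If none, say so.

in0=1 in1=1 in2=1 in4=0 in5=1

s6 = ¬s5 must be 1, so s5 = 0.
s5 = in5 ⊼ s4 must be 0, so both in5 = 1 and s4 = 1.
Check with in3 = 1 and in0=1, in1=1, in2=1, in4=0, in5=1:
s0 = in0 ∧ in2 = 1 ∧ 1 = 1
s1 = in1 ∧ s0 = 1 ∧ 1 = 1
s2 = s1 ∧ in3 = 1 ∧ 1 = 1
s3 = ¬s2 = ¬1 = 0
s4 = s3 ⊽ in4 = 0 ⊽ 0 = 1
s5 = in5 ⊼ s4 = 1 ⊼ 1 = 0
s6 = ¬s5 = ¬0 = 1
So s6 = 1.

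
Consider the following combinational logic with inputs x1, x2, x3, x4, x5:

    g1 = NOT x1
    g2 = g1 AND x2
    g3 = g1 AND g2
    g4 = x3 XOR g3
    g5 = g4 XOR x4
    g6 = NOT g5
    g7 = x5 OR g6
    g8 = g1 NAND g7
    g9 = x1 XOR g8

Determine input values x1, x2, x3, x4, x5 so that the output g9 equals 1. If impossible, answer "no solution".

x1=0, x2=0, x3=1, x4=0, x5=0

Check with x1=0, x2=0, x3=1, x4=0, x5=0:
g1 = NOT x1 = NOT 0 = 1
g2 = g1 AND x2 = 1 AND 0 = 0
g3 = g1 AND g2 = 1 AND 0 = 0
g4 = x3 XOR g3 = 1 XOR 0 = 1
g5 = g4 XOR x4 = 1 XOR 0 = 1
g6 = NOT g5 = NOT 1 = 0
g7 = x5 OR g6 = 0 OR 0 = 0
g8 = g1 NAND g7 = 1 NAND 0 = 1
g9 = x1 XOR g8 = 0 XOR 1 = 1
So g9 = 1 as required.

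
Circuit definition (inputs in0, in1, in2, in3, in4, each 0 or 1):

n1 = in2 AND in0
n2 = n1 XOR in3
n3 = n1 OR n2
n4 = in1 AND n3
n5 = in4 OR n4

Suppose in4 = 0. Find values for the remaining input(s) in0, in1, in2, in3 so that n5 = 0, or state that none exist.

Check with in4 = 0 and in0=1, in1=0, in2=0, in3=0:
n1 = in2 AND in0 = 0 AND 1 = 0
n2 = n1 XOR in3 = 0 XOR 0 = 0
n3 = n1 OR n2 = 0 OR 0 = 0
n4 = in1 AND n3 = 0 AND 0 = 0
n5 = in4 OR n4 = 0 OR 0 = 0
So n5 = 0.

in0=1, in1=0, in2=0, in3=0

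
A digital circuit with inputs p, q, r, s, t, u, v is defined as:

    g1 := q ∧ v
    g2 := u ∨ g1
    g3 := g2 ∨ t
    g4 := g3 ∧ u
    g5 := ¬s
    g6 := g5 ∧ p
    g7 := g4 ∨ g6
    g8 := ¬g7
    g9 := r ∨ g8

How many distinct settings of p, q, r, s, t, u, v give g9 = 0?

40

g9 = r ∨ g8 must be 0, so both r = 0 and g8 = 0.
g8 = ¬g7 must be 0, so g7 = 1.
g7 = g4 ∨ g6 must be 1, so at least one of g4, g6 is 1.
Enumerating the 128 input combinations, 40 give g9 = 0 and 88 give g9 = 1.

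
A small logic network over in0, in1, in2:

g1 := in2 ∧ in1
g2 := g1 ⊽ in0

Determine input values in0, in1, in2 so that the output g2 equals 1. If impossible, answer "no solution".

Check with in0=0, in1=1, in2=0:
g1 = in2 ∧ in1 = 0 ∧ 1 = 0
g2 = g1 ⊽ in0 = 0 ⊽ 0 = 1
So g2 = 1 as required.

in0=0, in1=1, in2=0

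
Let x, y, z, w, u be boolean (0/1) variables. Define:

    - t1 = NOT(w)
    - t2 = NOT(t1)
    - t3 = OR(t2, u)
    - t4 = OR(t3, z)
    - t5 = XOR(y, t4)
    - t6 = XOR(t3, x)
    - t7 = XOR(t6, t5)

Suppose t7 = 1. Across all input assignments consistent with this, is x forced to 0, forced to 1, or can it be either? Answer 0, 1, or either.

Both values of x occur among assignments with t7 = 1:
  x=0: x=0, y=0, z=1, w=0, u=0
  x=1: x=1, y=0, z=0, w=0, u=0

either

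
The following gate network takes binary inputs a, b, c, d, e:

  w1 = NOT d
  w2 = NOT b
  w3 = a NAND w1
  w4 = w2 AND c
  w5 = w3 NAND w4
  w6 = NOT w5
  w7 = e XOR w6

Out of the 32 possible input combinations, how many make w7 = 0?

w7 = e XOR w6 must be 0, so e and w6 are equal.
Enumerating the 32 input combinations, 16 give w7 = 0 and 16 give w7 = 1.

16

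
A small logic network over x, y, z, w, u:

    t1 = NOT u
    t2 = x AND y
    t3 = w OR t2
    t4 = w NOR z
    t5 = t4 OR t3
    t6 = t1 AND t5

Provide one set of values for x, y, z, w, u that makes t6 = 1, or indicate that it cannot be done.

x=1, y=1, z=1, w=0, u=0

t6 = t1 AND t5 must be 1, so both t1 = 1 and t5 = 1.
Check with x=1, y=1, z=1, w=0, u=0:
t1 = NOT u = NOT 0 = 1
t2 = x AND y = 1 AND 1 = 1
t3 = w OR t2 = 0 OR 1 = 1
t4 = w NOR z = 0 NOR 1 = 0
t5 = t4 OR t3 = 0 OR 1 = 1
t6 = t1 AND t5 = 1 AND 1 = 1
So t6 = 1 as required.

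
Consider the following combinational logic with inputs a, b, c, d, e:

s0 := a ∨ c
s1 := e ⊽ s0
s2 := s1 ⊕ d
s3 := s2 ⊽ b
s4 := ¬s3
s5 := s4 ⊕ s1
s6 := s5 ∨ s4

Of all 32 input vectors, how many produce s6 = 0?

s6 = s5 ∨ s4 must be 0, so both s5 = 0 and s4 = 0.
s5 = s4 ⊕ s1 must be 0, so s4 and s1 are equal.
s4 = ¬s3 must be 0, so s3 = 1.
Enumerating the 32 input combinations, 7 give s6 = 0 and 25 give s6 = 1.

7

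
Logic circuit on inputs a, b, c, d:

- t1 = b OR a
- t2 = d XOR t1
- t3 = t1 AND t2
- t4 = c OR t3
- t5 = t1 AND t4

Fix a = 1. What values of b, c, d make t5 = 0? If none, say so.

b=1, c=0, d=1

t5 = t1 AND t4 must be 0, so at least one of t1, t4 is 0.
Check with a = 1 and b=1, c=0, d=1:
t1 = b OR a = 1 OR 1 = 1
t2 = d XOR t1 = 1 XOR 1 = 0
t3 = t1 AND t2 = 1 AND 0 = 0
t4 = c OR t3 = 0 OR 0 = 0
t5 = t1 AND t4 = 1 AND 0 = 0
So t5 = 0.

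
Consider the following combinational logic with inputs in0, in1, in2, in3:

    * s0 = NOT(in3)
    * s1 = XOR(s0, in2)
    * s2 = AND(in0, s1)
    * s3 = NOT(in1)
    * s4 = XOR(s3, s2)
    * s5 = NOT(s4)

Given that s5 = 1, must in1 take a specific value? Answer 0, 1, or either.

Both values of in1 occur among assignments with s5 = 1:
  in1=0: in0=1, in1=0, in2=0, in3=0
  in1=1: in0=0, in1=1, in2=0, in3=0

either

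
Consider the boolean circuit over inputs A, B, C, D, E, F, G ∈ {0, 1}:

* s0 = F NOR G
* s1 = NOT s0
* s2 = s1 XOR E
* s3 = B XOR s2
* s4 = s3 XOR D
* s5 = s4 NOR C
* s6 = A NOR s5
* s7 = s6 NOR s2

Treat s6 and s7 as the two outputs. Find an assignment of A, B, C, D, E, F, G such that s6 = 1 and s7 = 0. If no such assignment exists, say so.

A=0, B=0, C=0, D=0, E=0, F=1, G=0

Check with A=0, B=0, C=0, D=0, E=0, F=1, G=0:
s0 = F NOR G = 1 NOR 0 = 0
s1 = NOT s0 = NOT 0 = 1
s2 = s1 XOR E = 1 XOR 0 = 1
s3 = B XOR s2 = 0 XOR 1 = 1
s4 = s3 XOR D = 1 XOR 0 = 1
s5 = s4 NOR C = 1 NOR 0 = 0
s6 = A NOR s5 = 0 NOR 0 = 1
s7 = s6 NOR s2 = 1 NOR 1 = 0
So s6 = 1 and s7 = 0.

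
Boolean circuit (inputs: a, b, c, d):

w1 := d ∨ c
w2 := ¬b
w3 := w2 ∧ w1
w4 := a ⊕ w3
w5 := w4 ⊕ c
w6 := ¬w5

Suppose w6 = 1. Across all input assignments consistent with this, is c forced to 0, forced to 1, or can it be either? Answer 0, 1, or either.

either

Both values of c occur among assignments with w6 = 1:
  c=0: a=0, b=0, c=0, d=0
  c=1: a=0, b=0, c=1, d=0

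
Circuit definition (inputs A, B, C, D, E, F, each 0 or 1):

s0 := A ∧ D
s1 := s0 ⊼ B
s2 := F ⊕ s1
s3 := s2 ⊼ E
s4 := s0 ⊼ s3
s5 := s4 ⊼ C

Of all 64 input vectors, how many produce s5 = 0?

s5 = s4 ⊼ C must be 0, so both s4 = 1 and C = 1.
Enumerating the 64 input combinations, 26 give s5 = 0 and 38 give s5 = 1.

26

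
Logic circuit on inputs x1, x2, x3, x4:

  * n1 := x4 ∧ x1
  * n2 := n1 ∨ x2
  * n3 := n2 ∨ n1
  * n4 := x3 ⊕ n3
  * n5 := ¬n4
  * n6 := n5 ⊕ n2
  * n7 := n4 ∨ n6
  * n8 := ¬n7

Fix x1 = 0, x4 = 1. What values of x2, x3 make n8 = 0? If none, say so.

x2=0, x3=1

Check with x1 = 0, x4 = 1 and x2=0, x3=1:
n1 = x4 ∧ x1 = 1 ∧ 0 = 0
n2 = n1 ∨ x2 = 0 ∨ 0 = 0
n3 = n2 ∨ n1 = 0 ∨ 0 = 0
n4 = x3 ⊕ n3 = 1 ⊕ 0 = 1
n5 = ¬n4 = ¬1 = 0
n6 = n5 ⊕ n2 = 0 ⊕ 0 = 0
n7 = n4 ∨ n6 = 1 ∨ 0 = 1
n8 = ¬n7 = ¬1 = 0
So n8 = 0.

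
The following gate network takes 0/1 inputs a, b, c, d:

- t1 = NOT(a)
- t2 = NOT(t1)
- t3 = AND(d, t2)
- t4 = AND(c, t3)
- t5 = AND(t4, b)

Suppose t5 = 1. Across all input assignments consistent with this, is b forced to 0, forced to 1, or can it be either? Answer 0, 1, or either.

1

t5 = AND(t4, b) must be 1, so both t4 = 1 and b = 1.
t4 = AND(c, t3) must be 1, so both c = 1 and t3 = 1.
Every assignment with t5 = 1 has b = 1; there are 1 such assignment(s).
  a=1, b=1, c=1, d=1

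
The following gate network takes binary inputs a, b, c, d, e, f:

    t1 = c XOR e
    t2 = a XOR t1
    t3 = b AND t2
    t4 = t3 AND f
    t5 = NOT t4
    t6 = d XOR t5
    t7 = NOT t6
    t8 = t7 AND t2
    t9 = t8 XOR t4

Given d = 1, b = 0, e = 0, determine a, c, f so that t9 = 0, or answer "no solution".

Check with d = 1, b = 0, e = 0 and a=1, c=1, f=0:
t1 = c XOR e = 1 XOR 0 = 1
t2 = a XOR t1 = 1 XOR 1 = 0
t3 = b AND t2 = 0 AND 0 = 0
t4 = t3 AND f = 0 AND 0 = 0
t5 = NOT t4 = NOT 0 = 1
t6 = d XOR t5 = 1 XOR 1 = 0
t7 = NOT t6 = NOT 0 = 1
t8 = t7 AND t2 = 1 AND 0 = 0
t9 = t8 XOR t4 = 0 XOR 0 = 0
So t9 = 0.

a=1, c=1, f=0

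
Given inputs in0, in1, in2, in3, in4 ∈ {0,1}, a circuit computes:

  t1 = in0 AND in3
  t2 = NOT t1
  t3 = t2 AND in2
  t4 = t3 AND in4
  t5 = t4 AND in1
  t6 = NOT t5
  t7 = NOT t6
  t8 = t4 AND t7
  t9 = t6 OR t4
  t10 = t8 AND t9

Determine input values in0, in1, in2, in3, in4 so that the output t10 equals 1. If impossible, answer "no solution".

t10 = t8 AND t9 must be 1, so both t8 = 1 and t9 = 1.
t8 = t4 AND t7 must be 1, so both t4 = 1 and t7 = 1.
t9 = t6 OR t4 must be 1, so at least one of t6, t4 is 1.
Check with in0=1, in1=1, in2=1, in3=0, in4=1:
t1 = in0 AND in3 = 1 AND 0 = 0
t2 = NOT t1 = NOT 0 = 1
t3 = t2 AND in2 = 1 AND 1 = 1
t4 = t3 AND in4 = 1 AND 1 = 1
t5 = t4 AND in1 = 1 AND 1 = 1
t6 = NOT t5 = NOT 1 = 0
t7 = NOT t6 = NOT 0 = 1
t8 = t4 AND t7 = 1 AND 1 = 1
t9 = t6 OR t4 = 0 OR 1 = 1
t10 = t8 AND t9 = 1 AND 1 = 1
So t10 = 1 as required.

in0=1, in1=1, in2=1, in3=0, in4=1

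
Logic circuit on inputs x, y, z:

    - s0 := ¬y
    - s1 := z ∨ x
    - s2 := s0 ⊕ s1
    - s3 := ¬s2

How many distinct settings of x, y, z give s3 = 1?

4

s3 = ¬s2 must be 1, so s2 = 0.
s2 = s0 ⊕ s1 must be 0, so s0 and s1 are equal.
Enumerating the 8 input combinations, 4 give s3 = 1 and 4 give s3 = 0.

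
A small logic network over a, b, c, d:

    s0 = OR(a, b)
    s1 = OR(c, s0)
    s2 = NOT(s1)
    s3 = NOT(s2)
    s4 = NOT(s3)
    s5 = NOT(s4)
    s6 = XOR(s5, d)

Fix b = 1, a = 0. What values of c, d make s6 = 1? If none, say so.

c=0, d=0

Check with b = 1, a = 0 and c=0, d=0:
s0 = OR(a, b) = OR(0, 1) = 1
s1 = OR(c, s0) = OR(0, 1) = 1
s2 = NOT(s1) = NOT 1 = 0
s3 = NOT(s2) = NOT 0 = 1
s4 = NOT(s3) = NOT 1 = 0
s5 = NOT(s4) = NOT 0 = 1
s6 = XOR(s5, d) = XOR(1, 0) = 1
So s6 = 1.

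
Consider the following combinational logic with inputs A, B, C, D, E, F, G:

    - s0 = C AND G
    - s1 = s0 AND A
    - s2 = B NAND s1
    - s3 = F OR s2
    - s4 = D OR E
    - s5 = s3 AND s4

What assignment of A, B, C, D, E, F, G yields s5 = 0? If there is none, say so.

s5 = s3 AND s4 must be 0, so at least one of s3, s4 is 0.
Check with A=0, B=0, C=1, D=0, E=0, F=1, G=1:
s0 = C AND G = 1 AND 1 = 1
s1 = s0 AND A = 1 AND 0 = 0
s2 = B NAND s1 = 0 NAND 0 = 1
s3 = F OR s2 = 1 OR 1 = 1
s4 = D OR E = 0 OR 0 = 0
s5 = s3 AND s4 = 1 AND 0 = 0
So s5 = 0 as required.

A=0, B=0, C=1, D=0, E=0, F=1, G=1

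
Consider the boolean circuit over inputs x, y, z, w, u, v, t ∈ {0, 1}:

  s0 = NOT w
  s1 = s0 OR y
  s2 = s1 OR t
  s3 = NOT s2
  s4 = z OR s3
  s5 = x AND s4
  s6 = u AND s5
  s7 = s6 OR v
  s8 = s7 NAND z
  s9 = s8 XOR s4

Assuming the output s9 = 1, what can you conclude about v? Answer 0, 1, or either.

either

Both values of v occur among assignments with s9 = 1:
  v=0: x=0, y=0, z=0, w=0, u=0, v=0, t=0
  v=1: x=0, y=0, z=0, w=0, u=0, v=1, t=0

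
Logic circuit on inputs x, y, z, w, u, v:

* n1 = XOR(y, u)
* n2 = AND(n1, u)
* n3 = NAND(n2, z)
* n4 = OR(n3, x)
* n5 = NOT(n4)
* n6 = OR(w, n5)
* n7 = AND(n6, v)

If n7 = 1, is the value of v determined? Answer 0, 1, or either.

n7 = AND(n6, v) must be 1, so both n6 = 1 and v = 1.
n6 = OR(w, n5) must be 1, so at least one of w, n5 is 1.
Every assignment with n7 = 1 has v = 1; there are 17 such assignment(s).

1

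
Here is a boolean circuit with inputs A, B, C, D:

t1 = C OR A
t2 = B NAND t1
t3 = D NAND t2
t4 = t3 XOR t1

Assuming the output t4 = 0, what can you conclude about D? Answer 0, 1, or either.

either

Both values of D occur among assignments with t4 = 0:
  D=0: A=0, B=0, C=1, D=0
  D=1: A=0, B=0, C=0, D=1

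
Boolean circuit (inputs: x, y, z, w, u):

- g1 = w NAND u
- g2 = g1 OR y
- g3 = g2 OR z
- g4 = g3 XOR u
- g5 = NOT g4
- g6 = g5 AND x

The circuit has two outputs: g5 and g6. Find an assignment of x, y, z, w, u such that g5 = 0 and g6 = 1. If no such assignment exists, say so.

Across all 32 input combinations, none give both g5 = 0 and g6 = 1.

no solution exists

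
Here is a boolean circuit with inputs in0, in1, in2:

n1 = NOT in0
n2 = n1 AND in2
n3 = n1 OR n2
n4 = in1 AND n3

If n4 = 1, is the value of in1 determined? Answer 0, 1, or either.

1

n4 = in1 AND n3 must be 1, so both in1 = 1 and n3 = 1.
n3 = n1 OR n2 must be 1, so at least one of n1, n2 is 1.
Every assignment with n4 = 1 has in1 = 1; there are 2 such assignment(s).
  in0=0, in1=1, in2=0
  in0=0, in1=1, in2=1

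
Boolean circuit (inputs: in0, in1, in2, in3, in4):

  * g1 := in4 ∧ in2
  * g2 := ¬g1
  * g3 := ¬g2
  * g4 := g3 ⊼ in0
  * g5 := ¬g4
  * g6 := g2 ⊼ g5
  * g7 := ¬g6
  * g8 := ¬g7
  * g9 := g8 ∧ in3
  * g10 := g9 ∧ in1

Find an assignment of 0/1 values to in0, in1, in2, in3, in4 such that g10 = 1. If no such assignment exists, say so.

in0=0, in1=1, in2=0, in3=1, in4=1

g10 = g9 ∧ in1 must be 1, so both g9 = 1 and in1 = 1.
Check with in0=0, in1=1, in2=0, in3=1, in4=1:
g1 = in4 ∧ in2 = 1 ∧ 0 = 0
g2 = ¬g1 = ¬0 = 1
g3 = ¬g2 = ¬1 = 0
g4 = g3 ⊼ in0 = 0 ⊼ 0 = 1
g5 = ¬g4 = ¬1 = 0
g6 = g2 ⊼ g5 = 1 ⊼ 0 = 1
g7 = ¬g6 = ¬1 = 0
g8 = ¬g7 = ¬0 = 1
g9 = g8 ∧ in3 = 1 ∧ 1 = 1
g10 = g9 ∧ in1 = 1 ∧ 1 = 1
So g10 = 1 as required.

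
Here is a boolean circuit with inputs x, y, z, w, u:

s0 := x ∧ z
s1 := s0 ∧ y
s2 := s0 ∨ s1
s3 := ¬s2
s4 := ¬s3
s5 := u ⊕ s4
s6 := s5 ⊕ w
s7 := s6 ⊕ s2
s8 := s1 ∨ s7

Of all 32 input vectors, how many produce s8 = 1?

s8 = s1 ∨ s7 must be 1, so at least one of s1, s7 is 1.
Enumerating the 32 input combinations, 18 give s8 = 1 and 14 give s8 = 0.

18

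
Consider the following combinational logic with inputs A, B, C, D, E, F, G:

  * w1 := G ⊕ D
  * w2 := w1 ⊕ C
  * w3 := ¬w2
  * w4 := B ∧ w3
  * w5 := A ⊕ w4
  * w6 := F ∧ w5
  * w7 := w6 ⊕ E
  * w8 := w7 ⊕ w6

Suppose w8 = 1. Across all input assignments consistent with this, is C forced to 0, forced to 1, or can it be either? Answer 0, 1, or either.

Both values of C occur among assignments with w8 = 1:
  C=0: A=0, B=0, C=0, D=0, E=1, F=0, G=0
  C=1: A=0, B=0, C=1, D=0, E=1, F=0, G=0

either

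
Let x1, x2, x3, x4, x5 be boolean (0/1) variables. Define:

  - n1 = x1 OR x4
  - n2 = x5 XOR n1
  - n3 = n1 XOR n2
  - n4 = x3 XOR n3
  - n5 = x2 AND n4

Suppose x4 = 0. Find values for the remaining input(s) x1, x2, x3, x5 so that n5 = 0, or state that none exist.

Check with x4 = 0 and x1=1, x2=0, x3=1, x5=0:
n1 = x1 OR x4 = 1 OR 0 = 1
n2 = x5 XOR n1 = 0 XOR 1 = 1
n3 = n1 XOR n2 = 1 XOR 1 = 0
n4 = x3 XOR n3 = 1 XOR 0 = 1
n5 = x2 AND n4 = 0 AND 1 = 0
So n5 = 0.

x1=1, x2=0, x3=1, x5=0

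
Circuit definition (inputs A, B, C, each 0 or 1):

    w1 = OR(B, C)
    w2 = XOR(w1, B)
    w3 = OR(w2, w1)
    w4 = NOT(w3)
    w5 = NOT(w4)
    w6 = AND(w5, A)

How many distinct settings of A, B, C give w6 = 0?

w6 = AND(w5, A) must be 0, so at least one of w5, A is 0.
Satisfying assignments:
  A=0, B=0, C=0
  A=0, B=0, C=1
  A=0, B=1, C=0
  A=0, B=1, C=1
  A=1, B=0, C=0

5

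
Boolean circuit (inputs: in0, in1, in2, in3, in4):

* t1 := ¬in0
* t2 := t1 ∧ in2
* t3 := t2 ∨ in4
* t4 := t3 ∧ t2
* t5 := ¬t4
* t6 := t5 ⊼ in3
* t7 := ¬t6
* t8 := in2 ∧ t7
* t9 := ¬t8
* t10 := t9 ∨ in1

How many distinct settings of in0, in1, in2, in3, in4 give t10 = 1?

t10 = t9 ∨ in1 must be 1, so at least one of t9, in1 is 1.
Enumerating the 32 input combinations, 30 give t10 = 1 and 2 give t10 = 0.

30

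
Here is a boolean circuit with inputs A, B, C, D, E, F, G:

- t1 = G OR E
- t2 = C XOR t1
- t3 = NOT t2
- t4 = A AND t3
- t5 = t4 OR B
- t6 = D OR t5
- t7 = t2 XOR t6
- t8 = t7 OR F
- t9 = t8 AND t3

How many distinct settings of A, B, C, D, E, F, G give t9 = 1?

60

t9 = t8 AND t3 must be 1, so both t8 = 1 and t3 = 1.
t8 = t7 OR F must be 1, so at least one of t7, F is 1.
t3 = NOT t2 must be 1, so t2 = 0.
Enumerating the 128 input combinations, 60 give t9 = 1 and 68 give t9 = 0.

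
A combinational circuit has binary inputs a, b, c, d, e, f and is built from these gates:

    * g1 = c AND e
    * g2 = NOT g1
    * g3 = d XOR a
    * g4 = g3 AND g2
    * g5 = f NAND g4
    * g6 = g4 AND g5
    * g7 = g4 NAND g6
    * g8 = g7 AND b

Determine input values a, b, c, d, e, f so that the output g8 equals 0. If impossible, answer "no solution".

a=0, b=1, c=0, d=1, e=0, f=0

g8 = g7 AND b must be 0, so at least one of g7, b is 0.
Check with a=0, b=1, c=0, d=1, e=0, f=0:
g1 = c AND e = 0 AND 0 = 0
g2 = NOT g1 = NOT 0 = 1
g3 = d XOR a = 1 XOR 0 = 1
g4 = g3 AND g2 = 1 AND 1 = 1
g5 = f NAND g4 = 0 NAND 1 = 1
g6 = g4 AND g5 = 1 AND 1 = 1
g7 = g4 NAND g6 = 1 NAND 1 = 0
g8 = g7 AND b = 0 AND 1 = 0
So g8 = 0 as required.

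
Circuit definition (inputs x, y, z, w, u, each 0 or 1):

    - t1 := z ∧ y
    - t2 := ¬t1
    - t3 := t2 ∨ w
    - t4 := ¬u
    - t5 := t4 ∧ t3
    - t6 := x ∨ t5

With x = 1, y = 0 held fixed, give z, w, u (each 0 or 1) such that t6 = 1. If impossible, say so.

z=0, w=0, u=0

t6 = x ∨ t5 must be 1, so at least one of x, t5 is 1.
Check with x = 1, y = 0 and z=0, w=0, u=0:
t1 = z ∧ y = 0 ∧ 0 = 0
t2 = ¬t1 = ¬0 = 1
t3 = t2 ∨ w = 1 ∨ 0 = 1
t4 = ¬u = ¬0 = 1
t5 = t4 ∧ t3 = 1 ∧ 1 = 1
t6 = x ∨ t5 = 1 ∨ 1 = 1
So t6 = 1.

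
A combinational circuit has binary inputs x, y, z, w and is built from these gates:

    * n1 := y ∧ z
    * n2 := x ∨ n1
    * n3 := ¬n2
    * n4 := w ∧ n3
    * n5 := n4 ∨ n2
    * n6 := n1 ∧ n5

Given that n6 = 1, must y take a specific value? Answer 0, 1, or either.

1

n6 = n1 ∧ n5 must be 1, so both n1 = 1 and n5 = 1.
n1 = y ∧ z must be 1, so both y = 1 and z = 1.
Every assignment with n6 = 1 has y = 1; there are 4 such assignment(s).
  x=0, y=1, z=1, w=0
  x=0, y=1, z=1, w=1
  x=1, y=1, z=1, w=0
  x=1, y=1, z=1, w=1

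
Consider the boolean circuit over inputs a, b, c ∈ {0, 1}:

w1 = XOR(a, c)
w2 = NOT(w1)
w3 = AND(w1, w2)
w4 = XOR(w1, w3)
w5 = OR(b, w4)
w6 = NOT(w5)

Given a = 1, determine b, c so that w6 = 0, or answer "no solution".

w6 = NOT(w5) must be 0, so w5 = 1.
Check with a = 1 and b=1, c=0:
w1 = XOR(a, c) = XOR(1, 0) = 1
w2 = NOT(w1) = NOT 1 = 0
w3 = AND(w1, w2) = AND(1, 0) = 0
w4 = XOR(w1, w3) = XOR(1, 0) = 1
w5 = OR(b, w4) = OR(1, 1) = 1
w6 = NOT(w5) = NOT 1 = 0
So w6 = 0.

b=1, c=0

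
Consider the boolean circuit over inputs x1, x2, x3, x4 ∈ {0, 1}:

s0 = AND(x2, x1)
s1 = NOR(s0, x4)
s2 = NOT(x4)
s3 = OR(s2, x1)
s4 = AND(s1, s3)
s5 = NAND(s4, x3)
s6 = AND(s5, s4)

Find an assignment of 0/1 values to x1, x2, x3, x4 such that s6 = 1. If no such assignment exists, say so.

x1=0 x2=1 x3=0 x4=0

s6 = AND(s5, s4) must be 1, so both s5 = 1 and s4 = 1.
s5 = NAND(s4, x3) must be 1, so at least one of s4, x3 is 0.
s4 = AND(s1, s3) must be 1, so both s1 = 1 and s3 = 1.
Check with x1=0 x2=1 x3=0 x4=0:
s0 = AND(x2, x1) = AND(1, 0) = 0
s1 = NOR(s0, x4) = NOR(0, 0) = 1
s2 = NOT(x4) = NOT 0 = 1
s3 = OR(s2, x1) = OR(1, 0) = 1
s4 = AND(s1, s3) = AND(1, 1) = 1
s5 = NAND(s4, x3) = NAND(1, 0) = 1
s6 = AND(s5, s4) = AND(1, 1) = 1
So s6 = 1 as required.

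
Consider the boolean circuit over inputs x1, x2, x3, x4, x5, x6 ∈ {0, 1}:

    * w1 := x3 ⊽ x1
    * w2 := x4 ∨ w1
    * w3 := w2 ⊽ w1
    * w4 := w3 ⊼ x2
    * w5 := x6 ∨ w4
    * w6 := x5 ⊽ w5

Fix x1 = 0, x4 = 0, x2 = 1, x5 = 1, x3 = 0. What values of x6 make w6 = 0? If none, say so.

x6=1

w6 = x5 ⊽ w5 must be 0, so at least one of x5, w5 is 1.
Check with x1 = 0, x4 = 0, x2 = 1, x5 = 1, x3 = 0 and x6=1:
w1 = x3 ⊽ x1 = 0 ⊽ 0 = 1
w2 = x4 ∨ w1 = 0 ∨ 1 = 1
w3 = w2 ⊽ w1 = 1 ⊽ 1 = 0
w4 = w3 ⊼ x2 = 0 ⊼ 1 = 1
w5 = x6 ∨ w4 = 1 ∨ 1 = 1
w6 = x5 ⊽ w5 = 1 ⊽ 1 = 0
So w6 = 0.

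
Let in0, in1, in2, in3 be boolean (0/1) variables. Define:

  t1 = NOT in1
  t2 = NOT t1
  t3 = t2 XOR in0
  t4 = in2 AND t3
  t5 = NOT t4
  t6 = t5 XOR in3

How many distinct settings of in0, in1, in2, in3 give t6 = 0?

8

t6 = t5 XOR in3 must be 0, so t5 and in3 are equal.
Enumerating the 16 input combinations, 8 give t6 = 0 and 8 give t6 = 1.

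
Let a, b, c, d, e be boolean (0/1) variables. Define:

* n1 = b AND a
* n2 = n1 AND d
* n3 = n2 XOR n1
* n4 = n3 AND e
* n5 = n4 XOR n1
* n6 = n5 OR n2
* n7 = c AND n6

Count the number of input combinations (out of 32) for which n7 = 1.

3

n7 = c AND n6 must be 1, so both c = 1 and n6 = 1.
n6 = n5 OR n2 must be 1, so at least one of n5, n2 is 1.
Satisfying assignments:
  a=1, b=1, c=1, d=0, e=0
  a=1, b=1, c=1, d=1, e=0
  a=1, b=1, c=1, d=1, e=1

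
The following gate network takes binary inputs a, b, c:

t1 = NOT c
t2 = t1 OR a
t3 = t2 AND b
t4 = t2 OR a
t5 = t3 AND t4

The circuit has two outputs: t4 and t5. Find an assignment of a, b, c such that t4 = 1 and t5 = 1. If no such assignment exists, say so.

Check with a=1 b=1 c=0:
t1 = NOT c = NOT 0 = 1
t2 = t1 OR a = 1 OR 1 = 1
t3 = t2 AND b = 1 AND 1 = 1
t4 = t2 OR a = 1 OR 1 = 1
t5 = t3 AND t4 = 1 AND 1 = 1
So t4 = 1 and t5 = 1.

a=1 b=1 c=0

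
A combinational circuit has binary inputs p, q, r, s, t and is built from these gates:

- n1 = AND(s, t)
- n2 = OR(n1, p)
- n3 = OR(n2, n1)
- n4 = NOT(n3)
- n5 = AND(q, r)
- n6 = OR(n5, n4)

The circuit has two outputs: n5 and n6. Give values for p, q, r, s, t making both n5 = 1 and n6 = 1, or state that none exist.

Check with p=0, q=1, r=1, s=1, t=0:
n1 = AND(s, t) = AND(1, 0) = 0
n2 = OR(n1, p) = OR(0, 0) = 0
n3 = OR(n2, n1) = OR(0, 0) = 0
n4 = NOT(n3) = NOT 0 = 1
n5 = AND(q, r) = AND(1, 1) = 1
n6 = OR(n5, n4) = OR(1, 1) = 1
So n5 = 1 and n6 = 1.

p=0, q=1, r=1, s=1, t=0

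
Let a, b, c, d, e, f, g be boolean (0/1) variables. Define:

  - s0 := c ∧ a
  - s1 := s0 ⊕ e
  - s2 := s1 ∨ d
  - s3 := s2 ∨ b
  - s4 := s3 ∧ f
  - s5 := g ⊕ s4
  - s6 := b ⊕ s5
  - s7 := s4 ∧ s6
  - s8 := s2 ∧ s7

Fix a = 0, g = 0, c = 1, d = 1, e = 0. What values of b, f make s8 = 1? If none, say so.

s8 = s2 ∧ s7 must be 1, so both s2 = 1 and s7 = 1.
Check with a = 0, g = 0, c = 1, d = 1, e = 0 and b=0, f=1:
s0 = c ∧ a = 1 ∧ 0 = 0
s1 = s0 ⊕ e = 0 ⊕ 0 = 0
s2 = s1 ∨ d = 0 ∨ 1 = 1
s3 = s2 ∨ b = 1 ∨ 0 = 1
s4 = s3 ∧ f = 1 ∧ 1 = 1
s5 = g ⊕ s4 = 0 ⊕ 1 = 1
s6 = b ⊕ s5 = 0 ⊕ 1 = 1
s7 = s4 ∧ s6 = 1 ∧ 1 = 1
s8 = s2 ∧ s7 = 1 ∧ 1 = 1
So s8 = 1.

b=0, f=1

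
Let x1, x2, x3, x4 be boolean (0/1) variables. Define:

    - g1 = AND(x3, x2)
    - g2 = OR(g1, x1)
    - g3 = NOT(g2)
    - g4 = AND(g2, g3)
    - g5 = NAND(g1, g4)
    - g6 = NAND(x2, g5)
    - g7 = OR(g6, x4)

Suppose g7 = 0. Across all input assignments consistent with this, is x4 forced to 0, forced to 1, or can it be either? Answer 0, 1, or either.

0

g7 = OR(g6, x4) must be 0, so both g6 = 0 and x4 = 0.
g6 = NAND(x2, g5) must be 0, so both x2 = 1 and g5 = 1.
Every assignment with g7 = 0 has x4 = 0; there are 4 such assignment(s).
  x1=0, x2=1, x3=0, x4=0
  x1=0, x2=1, x3=1, x4=0
  x1=1, x2=1, x3=0, x4=0
  x1=1, x2=1, x3=1, x4=0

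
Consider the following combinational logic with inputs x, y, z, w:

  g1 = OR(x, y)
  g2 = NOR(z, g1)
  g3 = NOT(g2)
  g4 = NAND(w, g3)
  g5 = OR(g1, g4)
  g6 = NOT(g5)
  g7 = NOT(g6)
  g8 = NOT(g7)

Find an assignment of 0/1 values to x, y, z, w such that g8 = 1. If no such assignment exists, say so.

x=0, y=0, z=1, w=1

g8 = NOT(g7) must be 1, so g7 = 0.
g7 = NOT(g6) must be 0, so g6 = 1.
Check with x=0, y=0, z=1, w=1:
g1 = OR(x, y) = OR(0, 0) = 0
g2 = NOR(z, g1) = NOR(1, 0) = 0
g3 = NOT(g2) = NOT 0 = 1
g4 = NAND(w, g3) = NAND(1, 1) = 0
g5 = OR(g1, g4) = OR(0, 0) = 0
g6 = NOT(g5) = NOT 0 = 1
g7 = NOT(g6) = NOT 1 = 0
g8 = NOT(g7) = NOT 0 = 1
So g8 = 1 as required.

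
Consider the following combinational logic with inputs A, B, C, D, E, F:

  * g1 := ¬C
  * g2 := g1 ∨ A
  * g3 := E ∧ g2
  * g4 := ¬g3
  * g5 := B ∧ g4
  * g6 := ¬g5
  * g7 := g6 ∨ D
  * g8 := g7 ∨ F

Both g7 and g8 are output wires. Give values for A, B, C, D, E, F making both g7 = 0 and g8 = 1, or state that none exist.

A=0, B=1, C=0, D=0, E=0, F=1

Check with A=0, B=1, C=0, D=0, E=0, F=1:
g1 = ¬C = ¬0 = 1
g2 = g1 ∨ A = 1 ∨ 0 = 1
g3 = E ∧ g2 = 0 ∧ 1 = 0
g4 = ¬g3 = ¬0 = 1
g5 = B ∧ g4 = 1 ∧ 1 = 1
g6 = ¬g5 = ¬1 = 0
g7 = g6 ∨ D = 0 ∨ 0 = 0
g8 = g7 ∨ F = 0 ∨ 1 = 1
So g7 = 0 and g8 = 1.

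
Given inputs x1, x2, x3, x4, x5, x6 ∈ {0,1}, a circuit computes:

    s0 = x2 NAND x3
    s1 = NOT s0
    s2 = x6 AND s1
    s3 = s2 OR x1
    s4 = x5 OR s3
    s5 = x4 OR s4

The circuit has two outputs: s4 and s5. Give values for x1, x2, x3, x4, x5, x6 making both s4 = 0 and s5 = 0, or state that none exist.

x1=0, x2=0, x3=0, x4=0, x5=0, x6=0

Check with x1=0, x2=0, x3=0, x4=0, x5=0, x6=0:
s0 = x2 NAND x3 = 0 NAND 0 = 1
s1 = NOT s0 = NOT 1 = 0
s2 = x6 AND s1 = 0 AND 0 = 0
s3 = s2 OR x1 = 0 OR 0 = 0
s4 = x5 OR s3 = 0 OR 0 = 0
s5 = x4 OR s4 = 0 OR 0 = 0
So s4 = 0 and s5 = 0.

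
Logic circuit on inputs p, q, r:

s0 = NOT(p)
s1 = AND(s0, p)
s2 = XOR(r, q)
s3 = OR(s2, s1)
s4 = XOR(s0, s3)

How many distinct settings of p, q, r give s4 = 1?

4

s4 = XOR(s0, s3) must be 1, so s0 and s3 differ.
Satisfying assignments:
  p=0, q=0, r=0
  p=0, q=1, r=1
  p=1, q=0, r=1
  p=1, q=1, r=0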